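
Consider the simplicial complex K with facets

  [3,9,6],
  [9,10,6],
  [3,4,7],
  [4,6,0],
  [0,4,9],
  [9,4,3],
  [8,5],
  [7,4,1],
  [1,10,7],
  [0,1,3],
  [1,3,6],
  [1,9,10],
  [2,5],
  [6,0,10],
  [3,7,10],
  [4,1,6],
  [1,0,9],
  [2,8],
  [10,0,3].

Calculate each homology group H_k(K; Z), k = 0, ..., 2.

H_0 = Z^2,  H_1 = Z^3,  H_2 = Z.

Fix the vertex order 0 < 1 < 2 < 3 < 4 < 5 < 6 < 7 < 8 < 9 < 10 and write every simplex with vertices in increasing order. Then dim K = 2 and the simplices of K are:

  0-simplices (11): [0], [1], [2], [3], [4], [5], [6], [7], [8], [9], [10]
  1-simplices (27): (27 of them)
  2-simplices (16): [0,1,3], [0,1,9], [0,3,10], [0,4,6], [0,4,9], [0,6,10], [1,3,6], [1,4,6], [1,4,7], [1,7,10], [1,9,10], [3,4,7], [3,4,9], [3,6,9], [3,7,10], [6,9,10]

Hence C_0 ≅ Z^11, C_1 ≅ Z^27, C_2 ≅ Z^16.

The boundary map ∂_1: C_1 → C_0 is given by ∂[p,q] = [q] − [p].
The 11×27 boundary matrix has rank 9 and Smith normal form diag(1,1,1,1,1,1,1,1,1).

The boundary map ∂_2: C_2 → C_1 maps a triangle to the signed sum of its edges. For instance
  ∂[0,4,6] = [4,6] − [0,6] + [0,4],
  ∂[0,1,9] = [1,9] − [0,9] + [0,1].
The resulting 27×16 matrix has rank 15, and its Smith normal form has invariant factors (1,1,1,1,1,1,1,1,1,1,1,1,1,1,1).

Now H_k = ker ∂_k / im ∂_{k+1}, so:

  H_0: rank C_0 − rank ∂_1 = 11 − 9 = 2, and the invariant factors of ∂_1 are all 1, so H_0 = Z^2.
  H_1: rank ker ∂_1 − rank ∂_2 = (27 − 9) − 15 = 3, and the invariant factors of ∂_2 are all 1, so H_1 = Z^3.
  H_2: rank ker ∂_2 − rank ∂_3 = (16 − 15) − 0 = 1, and there is no ∂_3, so H_2 = Z.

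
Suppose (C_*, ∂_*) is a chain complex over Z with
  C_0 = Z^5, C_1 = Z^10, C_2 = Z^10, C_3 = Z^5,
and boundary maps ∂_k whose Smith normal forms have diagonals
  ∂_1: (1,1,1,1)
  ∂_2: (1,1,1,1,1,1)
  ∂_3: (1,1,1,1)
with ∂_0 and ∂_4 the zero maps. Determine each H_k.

H_0 ≅ Z,  H_1 = 0,  H_2 = 0,  H_3 ≅ Z.

H_0: b_0 = 5 − 0 − 4 = 1; torsion from ∂_1 factors > 1: none. So H_0 ≅ Z.
H_1: b_1 = 10 − 4 − 6 = 0; torsion from ∂_2 factors > 1: none. So H_1 ≅ 0.
H_2: b_2 = 10 − 6 − 4 = 0; torsion from ∂_3 factors > 1: none. So H_2 ≅ 0.
H_3: b_3 = 5 − 4 − 0 = 1; torsion from ∂_4 factors > 1: none. So H_3 ≅ Z.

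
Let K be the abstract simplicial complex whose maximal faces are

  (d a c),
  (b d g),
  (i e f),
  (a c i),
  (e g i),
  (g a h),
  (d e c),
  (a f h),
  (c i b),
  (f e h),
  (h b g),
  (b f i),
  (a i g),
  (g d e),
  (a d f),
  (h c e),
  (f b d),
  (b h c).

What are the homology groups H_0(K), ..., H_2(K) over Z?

K has 9 vertices, 27 edges, 18 triangles.
rank ∂_0 = 0, rank ∂_1 = 8 ⇒ b_0 = 9 − 0 − 8 = 1; all invariant factors of ∂_1 are 1 so no torsion. So H_0 = Z.
rank ∂_1 = 8, rank ∂_2 = 17 ⇒ b_1 = 27 − 8 − 17 = 2; all invariant factors of ∂_2 are 1 so no torsion. So H_1 = Z^2.
rank ∂_2 = 17, rank ∂_3 = 0 ⇒ b_2 = 18 − 17 − 0 = 1. So H_2 = Z.

H_0 ≅ Z,  H_1 ≅ Z^2,  H_2 ≅ Z.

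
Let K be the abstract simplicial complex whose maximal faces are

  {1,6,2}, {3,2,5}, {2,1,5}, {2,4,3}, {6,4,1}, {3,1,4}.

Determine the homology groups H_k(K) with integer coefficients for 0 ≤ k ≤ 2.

H_0 = Z,  H_1 = Z,  H_2 = 0.

We work with the vertex ordering 1 < 2 < 3 < 4 < 5 < 6. The simplices of K, each written with vertices in increasing order, are:

  0-simplices (6): [1], [2], [3], [4], [5], [6]
  1-simplices (12): [1,2], [1,3], [1,4], [1,5], [1,6], [2,3], [2,4], [2,5], [2,6], [3,4], [3,5], [4,6]
  2-simplices (6): [1,2,5], [1,2,6], [1,3,4], [1,4,6], [2,3,4], [2,3,5]

so the chain groups are C_0 ≅ Z^6, C_1 ≅ Z^12, C_2 ≅ Z^6.

The boundary map ∂_1: C_1 → C_0 maps an edge to its endpoints' difference, ∂[p,q] = q − p. For instance
  ∂[3,4] = [4] − [3].
This gives a 6×12 integer matrix of rank 5; reducing to Smith normal form yields diagonal entries (1,1,1,1,1).

The boundary map ∂_2: C_2 → C_1 sends each 2-simplex [p,q,r] to [q,r] − [p,r] + [p,q]. For instance
  ∂[2,3,5] = [3,5] − [2,5] + [2,3],
  ∂[1,4,6] = [4,6] − [1,6] + [1,4].
As a 12×6 matrix over Z this has rank 6, with invariant factors (1,1,1,1,1,1).

Computing H_k = (kernel of ∂_k) / (image of ∂_{k+1}):

  H_0: rank C_0 − rank ∂_1 = 6 − 5 = 1, and the invariant factors of ∂_1 are all 1, so H_0 ≅ Z.
  H_1: rank ker ∂_1 − rank ∂_2 = (12 − 5) − 6 = 1, and the invariant factors of ∂_2 are all 1, so H_1 ≅ Z.
  H_2: rank ker ∂_2 − rank ∂_3 = (6 − 6) − 0 = 0, and there is no ∂_3, so H_2 ≅ 0.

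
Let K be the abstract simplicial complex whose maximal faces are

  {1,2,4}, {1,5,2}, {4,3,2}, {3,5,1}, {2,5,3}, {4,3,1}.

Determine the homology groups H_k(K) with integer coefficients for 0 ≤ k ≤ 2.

We work with the vertex ordering 1 < 2 < 3 < 4 < 5. The simplices of K, each written with vertices in increasing order, are:

  0-simplices (5): [1], [2], [3], [4], [5]
  1-simplices (9): [1,2], [1,3], [1,4], [1,5], [2,3], [2,4], [2,5], [3,4], [3,5]
  2-simplices (6): [1,2,4], [1,2,5], [1,3,4], [1,3,5], [2,3,4], [2,3,5]

so the chain groups are C_0 ≅ Z^5, C_1 ≅ Z^9, C_2 ≅ Z^6.

∂_1: C_1 → C_0 maps an edge to its endpoints' difference, ∂[p,q] = q − p. For instance
  ∂[1,5] = [5] − [1].
This gives a 5×9 integer matrix of rank 4; reducing to Smith normal form yields diagonal entries (1,1,1,1).

Boundary ∂_2: C_2 → C_1 acts by ∂[p,q,r] = [q,r] − [p,r] + [p,q]. For instance
  ∂[2,3,5] = [3,5] − [2,5] + [2,3],
  ∂[1,3,5] = [3,5] − [1,5] + [1,3].
As a 9×6 matrix over Z this has rank 5, with invariant factors (1,1,1,1,1).

Now H_k = ker ∂_k / im ∂_{k+1}, so:

  H_0: rank C_0 − rank ∂_1 = 5 − 4 = 1, and the invariant factors of ∂_1 are all 1, so H_0 = Z.
  H_1: rank ker ∂_1 − rank ∂_2 = (9 − 4) − 5 = 0, and the invariant factors of ∂_2 are all 1, so H_1 = 0.
  H_2: rank ker ∂_2 − rank ∂_3 = (6 − 5) − 0 = 1, and there is no ∂_3, so H_2 = Z.

H_0 ≅ Z,  H_1 = 0,  H_2 ≅ Z.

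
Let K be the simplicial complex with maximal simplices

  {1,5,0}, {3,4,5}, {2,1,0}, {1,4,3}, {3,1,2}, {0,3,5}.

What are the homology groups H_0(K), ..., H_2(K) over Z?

Order the vertices as 0 < 1 < 2 < 3 < 4 < 5. Listing each simplex with vertices in this order, K has dimension 2 with simplices:

  0-simplices (6): [0], [1], [2], [3], [4], [5]
  1-simplices (12): [0,1], [0,2], [0,3], [0,5], [1,2], [1,3], [1,4], [1,5], [2,3], [3,4], [3,5], [4,5]
  2-simplices (6): [0,1,2], [0,1,5], [0,3,5], [1,2,3], [1,3,4], [3,4,5]

giving chain groups C_0 ≅ Z^6, C_1 ≅ Z^12, C_2 ≅ Z^6.

Boundary ∂_1: C_1 → C_0 sends each edge [p,q] (with p < q) to q − p. For instance
  ∂[3,5] = [5] − [3].
The 6×12 boundary matrix has rank 5 and Smith normal form diag(1,1,1,1,1).

∂_2: C_2 → C_1 maps a triangle to the signed sum of its edges. For instance
  ∂[1,2,3] = [2,3] − [1,3] + [1,2],
  ∂[1,3,4] = [3,4] − [1,4] + [1,3].
As a 12×6 matrix over Z this has rank 6, with invariant factors (1,1,1,1,1,1).

Reading off H_k = ker ∂_k / im ∂_{k+1}:

  H_0: rank C_0 − rank ∂_1 = 6 − 5 = 1, and the invariant factors of ∂_1 are all 1, so H_0 ≅ Z.
  H_1: rank ker ∂_1 − rank ∂_2 = (12 − 5) − 6 = 1, and the invariant factors of ∂_2 are all 1, so H_1 ≅ Z.
  H_2: rank ker ∂_2 − rank ∂_3 = (6 − 6) − 0 = 0, and there is no ∂_3, so H_2 ≅ 0.

H_0 ≅ Z,  H_1 ≅ Z,  H_2 = 0.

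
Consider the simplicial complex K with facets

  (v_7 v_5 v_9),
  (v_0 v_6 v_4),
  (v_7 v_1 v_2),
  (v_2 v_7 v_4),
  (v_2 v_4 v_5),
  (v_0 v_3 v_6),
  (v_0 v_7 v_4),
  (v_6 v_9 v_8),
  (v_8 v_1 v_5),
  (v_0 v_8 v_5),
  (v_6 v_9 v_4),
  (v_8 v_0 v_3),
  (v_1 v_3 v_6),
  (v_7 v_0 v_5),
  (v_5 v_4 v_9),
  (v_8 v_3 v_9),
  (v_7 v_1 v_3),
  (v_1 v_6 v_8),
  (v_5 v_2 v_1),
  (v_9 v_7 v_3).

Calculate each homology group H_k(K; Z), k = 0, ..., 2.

H_0 = Z,  H_1 = Z ⊕ Z_2,  H_2 = 0.

Order the vertices as v_0 < v_1 < v_2 < v_3 < v_4 < v_5 < v_6 < v_7 < v_8 < v_9. Listing each simplex with vertices in this order, K has dimension 2 with simplices:

  0-simplices (10): [v_0], [v_1], [v_2], [v_3], [v_4], [v_5], [v_6], [v_7], [v_8], [v_9]
  1-simplices (30): (30 of them)
  2-simplices (20): (20 of them)

Hence C_0 ≅ Z^10, C_1 ≅ Z^30, C_2 ≅ Z^20.

∂_1: C_1 → C_0 is given by ∂[p,q] = [q] − [p].
This gives a 10×30 integer matrix of rank 9; reducing to Smith normal form yields diagonal entries (1,1,1,1,1,1,1,1,1).

The boundary map ∂_2: C_2 → C_1 acts by ∂[p,q,r] = [q,r] − [p,r] + [p,q]. For instance
  ∂[v_3,v_7,v_9] = [v_7,v_9] − [v_3,v_9] + [v_3,v_7],
  ∂[v_0,v_5,v_7] = [v_5,v_7] − [v_0,v_7] + [v_0,v_5].
The resulting 30×20 matrix has rank 20, and its Smith normal form has invariant factors (1,1,1,1,1,1,1,1,1,1,1,1,1,1,1,1,1,1,1,2).

Reading off H_k = ker ∂_k / im ∂_{k+1}:

  H_0: rank C_0 − rank ∂_1 = 10 − 9 = 1, and the invariant factors of ∂_1 are all 1, so H_0 ≅ Z.
  H_1: rank ker ∂_1 − rank ∂_2 = (30 − 9) − 20 = 1, and ∂_2 has invariant factor 2 > 1, so H_1 ≅ Z ⊕ Z_2.
  H_2: rank ker ∂_2 − rank ∂_3 = (20 − 20) − 0 = 0, and there is no ∂_3, so H_2 ≅ 0.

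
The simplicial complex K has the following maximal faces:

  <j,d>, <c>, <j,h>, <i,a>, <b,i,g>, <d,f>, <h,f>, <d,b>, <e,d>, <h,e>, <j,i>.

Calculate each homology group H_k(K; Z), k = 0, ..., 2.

We work with the vertex ordering a < b < c < d < e < f < g < h < i < j. The simplices of K, each written with vertices in increasing order, are:

  0-simplices (10): a, b, c, d, e, f, g, h, i, j
  1-simplices (12): ai, bd, bg, bi, de, df, dj, eh, fh, gi, hj, ij
  2-simplices (1): bgi

giving chain groups C_0 ≅ Z^10, C_1 ≅ Z^12, C_2 ≅ Z^1.

∂_1: C_1 → C_0 sends each edge [p,q] (with p < q) to q − p. For instance
  ∂dj = j − d.
The 10×12 boundary matrix has rank 8 and Smith normal form diag(1,1,1,1,1,1,1,1).

Boundary ∂_2: C_2 → C_1 maps a triangle to the signed sum of its edges. For instance
  ∂bgi = gi − bi + bg.
The 12×1 boundary matrix has rank 1 and Smith normal form diag(1).

From H_k ≅ ker(∂_k) / im(∂_{k+1}) we obtain:

  H_0: rank C_0 − rank ∂_1 = 10 − 8 = 2, and the invariant factors of ∂_1 are all 1, so H_0 ≅ Z^2.
  H_1: rank ker ∂_1 − rank ∂_2 = (12 − 8) − 1 = 3, and the invariant factors of ∂_2 are all 1, so H_1 ≅ Z^3.
  H_2: rank ker ∂_2 − rank ∂_3 = (1 − 1) − 0 = 0, and there is no ∂_3, so H_2 ≅ 0.

As a check, the Euler characteristic is 10 − 12 + 1 = -1, which agrees with 2 − 3 + 0 = -1.

H_0 = Z^2,  H_1 = Z^3,  H_2 = 0.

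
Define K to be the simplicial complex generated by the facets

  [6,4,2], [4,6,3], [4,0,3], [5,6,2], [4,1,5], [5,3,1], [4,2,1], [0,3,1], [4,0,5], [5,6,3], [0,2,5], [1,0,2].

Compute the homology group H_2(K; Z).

H_2 ≅ 0.

We work with the vertex ordering 0 < 1 < 2 < 3 < 4 < 5 < 6. The simplices of K, each written with vertices in increasing order, are:

  0-simplices (7): [0], [1], [2], [3], [4], [5], [6]
  1-simplices (18): [0,1], [0,2], [0,3], [0,4], [0,5], [1,2], [1,3], [1,4], [1,5], [2,4], [2,5], [2,6], [3,4], [3,5], [3,6], [4,5], [4,6], [5,6]
  2-simplices (12): [0,1,2], [0,1,3], [0,2,5], [0,3,4], [0,4,5], [1,2,4], [1,3,5], [1,4,5], [2,4,6], [2,5,6], [3,4,6], [3,5,6]

so the chain groups are C_0 ≅ Z^7, C_1 ≅ Z^18, C_2 ≅ Z^12.

∂_1: C_1 → C_0 is given by ∂[p,q] = [q] − [p].
This gives a 7×18 integer matrix of rank 6; reducing to Smith normal form yields diagonal entries (1,1,1,1,1,1).

Boundary ∂_2: C_2 → C_1 maps a triangle to the signed sum of its edges. For instance
  ∂[0,1,3] = [1,3] − [0,3] + [0,1],
  ∂[2,4,6] = [4,6] − [2,6] + [2,4].
The resulting 18×12 matrix has rank 12, and its Smith normal form has invariant factors (1,1,1,1,1,1,1,1,1,1,1,2).

Reading off H_k = ker ∂_k / im ∂_{k+1}:

  H_2: rank ker ∂_2 − rank ∂_3 = (12 − 12) − 0 = 0, and there is no ∂_3, so H_2 = 0.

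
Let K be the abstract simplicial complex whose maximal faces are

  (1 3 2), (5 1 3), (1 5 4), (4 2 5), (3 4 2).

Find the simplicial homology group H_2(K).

H_2 ≅ 0.

Order the vertices as 1 < 2 < 3 < 4 < 5. Listing each simplex with vertices in this order, K has dimension 2 with simplices:

  0-simplices (5): [1], [2], [3], [4], [5]
  1-simplices (10): [1,2], [1,3], [1,4], [1,5], [2,3], [2,4], [2,5], [3,4], [3,5], [4,5]
  2-simplices (5): [1,2,3], [1,3,5], [1,4,5], [2,3,4], [2,4,5]

giving chain groups C_0 ≅ Z^5, C_1 ≅ Z^10, C_2 ≅ Z^5.

∂_1: C_1 → C_0 maps an edge to its endpoints' difference, ∂[p,q] = q − p. For instance
  ∂[2,5] = [5] − [2].
The 5×10 boundary matrix has rank 4 and Smith normal form diag(1,1,1,1).

The boundary map ∂_2: C_2 → C_1 sends each 2-simplex [p,q,r] to [q,r] − [p,r] + [p,q]. For instance
  ∂[2,4,5] = [4,5] − [2,5] + [2,4],
  ∂[2,3,4] = [3,4] − [2,4] + [2,3].
As a 10×5 matrix over Z this has rank 5, with invariant factors (1,1,1,1,1).

Now H_k = ker ∂_k / im ∂_{k+1}, so:

  H_2: rank ker ∂_2 − rank ∂_3 = (5 − 5) − 0 = 0, and there is no ∂_3, so H_2 = 0.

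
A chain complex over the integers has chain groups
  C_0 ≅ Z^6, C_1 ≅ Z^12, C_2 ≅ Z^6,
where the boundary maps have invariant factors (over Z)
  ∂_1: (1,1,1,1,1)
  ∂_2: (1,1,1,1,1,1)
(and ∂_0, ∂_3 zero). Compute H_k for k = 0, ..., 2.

H_0: b_0 = 6 − 0 − 5 = 1; torsion from ∂_1 factors > 1: none. So H_0 = Z.
H_1: b_1 = 12 − 5 − 6 = 1; torsion from ∂_2 factors > 1: none. So H_1 = Z.
H_2: b_2 = 6 − 6 − 0 = 0; torsion from ∂_3 factors > 1: none. So H_2 = 0.

H_0 = Z,  H_1 = Z,  H_2 = 0.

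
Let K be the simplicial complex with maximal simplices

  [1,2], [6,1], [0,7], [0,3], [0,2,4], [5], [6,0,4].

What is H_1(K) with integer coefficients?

Take the total order 0 < 1 < 2 < 3 < 4 < 5 < 6 < 7 on the vertex set. Then K (dimension 2) consists of the simplices:

  0-simplices (8): [0], [1], [2], [3], [4], [5], [6], [7]
  1-simplices (9): [0,2], [0,3], [0,4], [0,6], [0,7], [1,2], [1,6], [2,4], [4,6]
  2-simplices (2): [0,2,4], [0,4,6]

giving chain groups C_0 ≅ Z^8, C_1 ≅ Z^9, C_2 ≅ Z^2.

∂_1: C_1 → C_0 sends each edge [p,q] (with p < q) to q − p. For instance
  ∂[0,4] = [4] − [0].
This gives a 8×9 integer matrix of rank 6; reducing to Smith normal form yields diagonal entries (1,1,1,1,1,1).

Boundary ∂_2: C_2 → C_1 acts by ∂[p,q,r] = [q,r] − [p,r] + [p,q]. For instance
  ∂[0,2,4] = [2,4] − [0,4] + [0,2],
  ∂[0,4,6] = [4,6] − [0,6] + [0,4].
The 9×2 boundary matrix has rank 2 and Smith normal form diag(1,1).

Reading off H_k = ker ∂_k / im ∂_{k+1}:

  H_1: rank ker ∂_1 − rank ∂_2 = (9 − 6) − 2 = 1, and the invariant factors of ∂_2 are all 1, so H_1 = Z.

H_1 ≅ Z.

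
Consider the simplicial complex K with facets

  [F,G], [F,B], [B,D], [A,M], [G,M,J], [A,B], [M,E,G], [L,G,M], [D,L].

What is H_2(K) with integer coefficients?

H_2 ≅ 0.

Fix the vertex order A < B < D < E < F < G < J < L < M and write every simplex with vertices in increasing order. Then dim K = 2 and the simplices of K are:

  0-simplices (9): A, B, D, E, F, G, J, L, M
  1-simplices (13): AB, AM, BD, BF, DL, EG, EM, FG, GJ, GL, GM, JM, LM
  2-simplices (3): EGM, GJM, GLM

Hence C_0 ≅ Z^9, C_1 ≅ Z^13, C_2 ≅ Z^3.

The boundary map ∂_1: C_1 → C_0 is given by ∂[p,q] = [q] − [p].
The 9×13 boundary matrix has rank 8 and Smith normal form diag(1,1,1,1,1,1,1,1).

∂_2: C_2 → C_1 maps a triangle to the signed sum of its edges. For instance
  ∂EGM = GM − EM + EG,
  ∂GLM = LM − GM + GL.
As a 13×3 matrix over Z this has rank 3, with invariant factors (1,1,1).

Now H_k = ker ∂_k / im ∂_{k+1}, so:

  H_2: rank ker ∂_2 − rank ∂_3 = (3 − 3) − 0 = 0, and there is no ∂_3, so H_2 = 0.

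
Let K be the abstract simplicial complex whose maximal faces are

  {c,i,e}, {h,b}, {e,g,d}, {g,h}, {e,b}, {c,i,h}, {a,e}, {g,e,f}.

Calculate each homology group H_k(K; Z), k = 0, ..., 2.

Order the vertices as a < b < c < d < e < f < g < h < i. Listing each simplex with vertices in this order, K has dimension 2 with simplices:

  0-simplices (9): a, b, c, d, e, f, g, h, i
  1-simplices (14): ae, be, bh, ce, ch, ci, de, dg, ef, eg, ei, fg, gh, hi
  2-simplices (4): cei, chi, deg, efg

giving chain groups C_0 ≅ Z^9, C_1 ≅ Z^14, C_2 ≅ Z^4.

Boundary ∂_1: C_1 → C_0 maps an edge to its endpoints' difference, ∂[p,q] = q − p.
This gives a 9×14 integer matrix of rank 8; reducing to Smith normal form yields diagonal entries (1,1,1,1,1,1,1,1).

∂_2: C_2 → C_1 acts by ∂[p,q,r] = [q,r] − [p,r] + [p,q]. For instance
  ∂chi = hi − ci + ch,
  ∂efg = fg − eg + ef.
This gives a 14×4 integer matrix of rank 4; reducing to Smith normal form yields diagonal entries (1,1,1,1).

Reading off H_k = ker ∂_k / im ∂_{k+1}:

  H_0: rank C_0 − rank ∂_1 = 9 − 8 = 1, and the invariant factors of ∂_1 are all 1, so H_0 = Z.
  H_1: rank ker ∂_1 − rank ∂_2 = (14 − 8) − 4 = 2, and the invariant factors of ∂_2 are all 1, so H_1 = Z^2.
  H_2: rank ker ∂_2 − rank ∂_3 = (4 − 4) − 0 = 0, and there is no ∂_3, so H_2 = 0.

H_0 ≅ Z,  H_1 ≅ Z^2,  H_2 = 0.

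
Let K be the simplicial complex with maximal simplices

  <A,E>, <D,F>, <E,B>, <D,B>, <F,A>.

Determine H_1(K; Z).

Fix the vertex order A < B < D < E < F and write every simplex with vertices in increasing order. Then dim K = 1 and the simplices of K are:

  0-simplices (5): A, B, D, E, F
  1-simplices (5): AE, AF, BD, BE, DF

Hence C_0 ≅ Z^5, C_1 ≅ Z^5.

∂_1: C_1 → C_0 maps an edge to its endpoints' difference, ∂[p,q] = q − p.
The 5×5 boundary matrix has rank 4 and Smith normal form diag(1,1,1,1).

Computing H_k = (kernel of ∂_k) / (image of ∂_{k+1}):

  H_1: rank ker ∂_1 − rank ∂_2 = (5 − 4) − 0 = 1, and there is no ∂_2, so H_1 = Z.

H_1 = Z.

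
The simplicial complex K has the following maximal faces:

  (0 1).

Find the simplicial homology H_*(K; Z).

K has 2 vertices, 1 edge.
rank ∂_0 = 0, rank ∂_1 = 1 ⇒ b_0 = 2 − 0 − 1 = 1; all invariant factors of ∂_1 are 1 so no torsion. So H_0 ≅ Z.
rank ∂_1 = 1, rank ∂_2 = 0 ⇒ b_1 = 1 − 1 − 0 = 0. So H_1 ≅ 0.

H_0 ≅ Z,  H_1 = 0.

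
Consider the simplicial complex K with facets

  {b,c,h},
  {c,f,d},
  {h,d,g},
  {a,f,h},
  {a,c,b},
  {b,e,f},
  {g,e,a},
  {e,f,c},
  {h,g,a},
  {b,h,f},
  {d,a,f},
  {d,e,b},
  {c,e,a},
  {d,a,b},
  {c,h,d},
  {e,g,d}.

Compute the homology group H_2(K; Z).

H_2 = Z.

Take the total order a < b < c < d < e < f < g < h on the vertex set. Then K (dimension 2) consists of the simplices:

  0-simplices (8): a, b, c, d, e, f, g, h
  1-simplices (24): ab, ac, ad, ae, af, ag, ah, bc, bd, be, bf, bh, cd, ce, cf, ch, de, df, dg, dh, ef, eg, fh, gh
  2-simplices (16): abc, abd, ace, adf, aeg, afh, agh, bch, bde, bef, bfh, cdf, cdh, cef, deg, dgh

giving chain groups C_0 ≅ Z^8, C_1 ≅ Z^24, C_2 ≅ Z^16.

The boundary map ∂_1: C_1 → C_0 sends each edge [p,q] (with p < q) to q − p. For instance
  ∂be = e − b.
This gives a 8×24 integer matrix of rank 7; reducing to Smith normal form yields diagonal entries (1,1,1,1,1,1,1).

The boundary map ∂_2: C_2 → C_1 acts by ∂[p,q,r] = [q,r] − [p,r] + [p,q]. For instance
  ∂afh = fh − ah + af,
  ∂deg = eg − dg + de.
This gives a 24×16 integer matrix of rank 15; reducing to Smith normal form yields diagonal entries (1,1,1,1,1,1,1,1,1,1,1,1,1,1,1).

Reading off H_k = ker ∂_k / im ∂_{k+1}:

  H_2: rank ker ∂_2 − rank ∂_3 = (16 − 15) − 0 = 1, and there is no ∂_3, so H_2 ≅ Z.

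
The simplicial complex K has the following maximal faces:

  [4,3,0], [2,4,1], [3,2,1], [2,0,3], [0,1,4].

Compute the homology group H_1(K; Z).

H_1 ≅ Z.

Take the total order 0 < 1 < 2 < 3 < 4 on the vertex set. Then K (dimension 2) consists of the simplices:

  0-simplices (5): [0], [1], [2], [3], [4]
  1-simplices (10): [0,1], [0,2], [0,3], [0,4], [1,2], [1,3], [1,4], [2,3], [2,4], [3,4]
  2-simplices (5): [0,1,4], [0,2,3], [0,3,4], [1,2,3], [1,2,4]

Hence C_0 ≅ Z^5, C_1 ≅ Z^10, C_2 ≅ Z^5.

The boundary map ∂_1: C_1 → C_0 sends each edge [p,q] (with p < q) to q − p.
The 5×10 boundary matrix has rank 4 and Smith normal form diag(1,1,1,1).

Boundary ∂_2: C_2 → C_1 acts by ∂[p,q,r] = [q,r] − [p,r] + [p,q]. For instance
  ∂[0,3,4] = [3,4] − [0,4] + [0,3],
  ∂[1,2,3] = [2,3] − [1,3] + [1,2].
This gives a 10×5 integer matrix of rank 5; reducing to Smith normal form yields diagonal entries (1,1,1,1,1).

Computing H_k = (kernel of ∂_k) / (image of ∂_{k+1}):

  H_1: rank ker ∂_1 − rank ∂_2 = (10 − 4) − 5 = 1, and the invariant factors of ∂_2 are all 1, so H_1 = Z.

(K is a triangulation of the Möbius band.)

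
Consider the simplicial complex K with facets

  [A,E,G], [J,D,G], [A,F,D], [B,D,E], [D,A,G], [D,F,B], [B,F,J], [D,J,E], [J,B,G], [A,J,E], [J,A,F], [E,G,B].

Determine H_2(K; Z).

H_2 ≅ 0.

Take the total order A < B < D < E < F < G < J on the vertex set. Then K (dimension 2) consists of the simplices:

  0-simplices (7): A, B, D, E, F, G, J
  1-simplices (18): AD, AE, AF, AG, AJ, BD, BE, BF, BG, BJ, DE, DF, DG, DJ, EG, EJ, FJ, GJ
  2-simplices (12): ADF, ADG, AEG, AEJ, AFJ, BDE, BDF, BEG, BFJ, BGJ, DEJ, DGJ

Hence C_0 ≅ Z^7, C_1 ≅ Z^18, C_2 ≅ Z^12.

Boundary ∂_1: C_1 → C_0 is given by ∂[p,q] = [q] − [p].
The 7×18 boundary matrix has rank 6 and Smith normal form diag(1,1,1,1,1,1).

Boundary ∂_2: C_2 → C_1 sends each 2-simplex [p,q,r] to [q,r] − [p,r] + [p,q]. For instance
  ∂BGJ = GJ − BJ + BG,
  ∂AEJ = EJ − AJ + AE.
This gives a 18×12 integer matrix of rank 12; reducing to Smith normal form yields diagonal entries (1,1,1,1,1,1,1,1,1,1,1,2).

Computing H_k = (kernel of ∂_k) / (image of ∂_{k+1}):

  H_2: rank ker ∂_2 − rank ∂_3 = (12 − 12) − 0 = 0, and there is no ∂_3, so H_2 = 0.

(K is a triangulation of the real projective plane RP^2.)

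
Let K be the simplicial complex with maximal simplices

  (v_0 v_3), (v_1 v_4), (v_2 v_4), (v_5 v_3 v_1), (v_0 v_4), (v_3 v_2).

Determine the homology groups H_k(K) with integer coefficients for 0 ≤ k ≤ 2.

H_0 = Z,  H_1 = Z^2,  H_2 = 0.

Take the total order v_0 < v_1 < v_2 < v_3 < v_4 < v_5 on the vertex set. Then K (dimension 2) consists of the simplices:

  0-simplices (6): [v_0], [v_1], [v_2], [v_3], [v_4], [v_5]
  1-simplices (8): [v_0,v_3], [v_0,v_4], [v_1,v_3], [v_1,v_4], [v_1,v_5], [v_2,v_3], [v_2,v_4], [v_3,v_5]
  2-simplices (1): [v_1,v_3,v_5]

Hence C_0 ≅ Z^6, C_1 ≅ Z^8, C_2 ≅ Z^1.

∂_1: C_1 → C_0 is given by ∂[p,q] = [q] − [p]. For instance
  ∂[v_1,v_5] = [v_5] − [v_1].
This gives a 6×8 integer matrix of rank 5; reducing to Smith normal form yields diagonal entries (1,1,1,1,1).

The boundary map ∂_2: C_2 → C_1 acts by ∂[p,q,r] = [q,r] − [p,r] + [p,q]. For instance
  ∂[v_1,v_3,v_5] = [v_3,v_5] − [v_1,v_5] + [v_1,v_3].
As a 8×1 matrix over Z this has rank 1, with invariant factors (1).

Reading off H_k = ker ∂_k / im ∂_{k+1}:

  H_0: rank C_0 − rank ∂_1 = 6 − 5 = 1, and the invariant factors of ∂_1 are all 1, so H_0 ≅ Z.
  H_1: rank ker ∂_1 − rank ∂_2 = (8 − 5) − 1 = 2, and the invariant factors of ∂_2 are all 1, so H_1 ≅ Z^2.
  H_2: rank ker ∂_2 − rank ∂_3 = (1 − 1) − 0 = 0, and there is no ∂_3, so H_2 ≅ 0.

As a check, the Euler characteristic is 6 − 8 + 1 = -1, which agrees with 1 − 2 + 0 = -1.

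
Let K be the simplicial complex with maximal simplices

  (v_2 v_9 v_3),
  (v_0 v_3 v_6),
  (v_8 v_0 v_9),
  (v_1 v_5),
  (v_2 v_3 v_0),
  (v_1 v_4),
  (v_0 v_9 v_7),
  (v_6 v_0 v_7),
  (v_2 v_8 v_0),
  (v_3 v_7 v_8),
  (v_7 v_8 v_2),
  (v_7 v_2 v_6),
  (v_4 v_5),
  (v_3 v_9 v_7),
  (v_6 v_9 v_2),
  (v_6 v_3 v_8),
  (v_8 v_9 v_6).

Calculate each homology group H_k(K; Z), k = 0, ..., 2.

K has 10 vertices, 24 edges, 14 triangles.
rank ∂_0 = 0, rank ∂_1 = 8 ⇒ b_0 = 10 − 0 − 8 = 2; all invariant factors of ∂_1 are 1 so no torsion. So H_0 ≅ Z^2.
rank ∂_1 = 8, rank ∂_2 = 13 ⇒ b_1 = 24 − 8 − 13 = 3; all invariant factors of ∂_2 are 1 so no torsion. So H_1 ≅ Z^3.
rank ∂_2 = 13, rank ∂_3 = 0 ⇒ b_2 = 14 − 13 − 0 = 1. So H_2 ≅ Z.

H_0 = Z^2,  H_1 = Z^3,  H_2 = Z.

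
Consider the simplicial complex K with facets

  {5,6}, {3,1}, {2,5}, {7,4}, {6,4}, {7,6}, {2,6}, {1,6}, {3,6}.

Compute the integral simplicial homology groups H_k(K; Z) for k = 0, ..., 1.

H_0 = Z,  H_1 = Z^3.

Fix the vertex order 1 < 2 < 3 < 4 < 5 < 6 < 7 and write every simplex with vertices in increasing order. Then dim K = 1 and the simplices of K are:

  0-simplices (7): [1], [2], [3], [4], [5], [6], [7]
  1-simplices (9): [1,3], [1,6], [2,5], [2,6], [3,6], [4,6], [4,7], [5,6], [6,7]

Hence C_0 ≅ Z^7, C_1 ≅ Z^9.

The boundary map ∂_1: C_1 → C_0 maps an edge to its endpoints' difference, ∂[p,q] = q − p. For instance
  ∂[5,6] = [6] − [5].
This gives a 7×9 integer matrix of rank 6; reducing to Smith normal form yields diagonal entries (1,1,1,1,1,1).

From H_k ≅ ker(∂_k) / im(∂_{k+1}) we obtain:

  H_0: rank C_0 − rank ∂_1 = 7 − 6 = 1, and the invariant factors of ∂_1 are all 1, so H_0 = Z.
  H_1: rank ker ∂_1 − rank ∂_2 = (9 − 6) − 0 = 3, and there is no ∂_2, so H_1 = Z^3.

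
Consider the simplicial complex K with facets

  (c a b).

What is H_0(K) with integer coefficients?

Take the total order a < b < c on the vertex set. Then K (dimension 2) consists of the simplices:

  0-simplices (3): a, b, c
  1-simplices (3): ab, ac, bc
  2-simplices (1): abc

giving chain groups C_0 ≅ Z^3, C_1 ≅ Z^3, C_2 ≅ Z^1.

∂_1: C_1 → C_0 maps an edge to its endpoints' difference, ∂[p,q] = q − p. For instance
  ∂ac = c − a.
The 3×3 boundary matrix has rank 2 and Smith normal form diag(1,1).

Boundary ∂_2: C_2 → C_1 maps a triangle to the signed sum of its edges. For instance
  ∂abc = bc − ac + ab.
The resulting 3×1 matrix has rank 1, and its Smith normal form has invariant factors (1).

Now H_k = ker ∂_k / im ∂_{k+1}, so:

  H_0: rank C_0 − rank ∂_1 = 3 − 2 = 1, and the invariant factors of ∂_1 are all 1, so H_0 ≅ Z.

(K is a triangulation of the 2-simplex.)

H_0 ≅ Z.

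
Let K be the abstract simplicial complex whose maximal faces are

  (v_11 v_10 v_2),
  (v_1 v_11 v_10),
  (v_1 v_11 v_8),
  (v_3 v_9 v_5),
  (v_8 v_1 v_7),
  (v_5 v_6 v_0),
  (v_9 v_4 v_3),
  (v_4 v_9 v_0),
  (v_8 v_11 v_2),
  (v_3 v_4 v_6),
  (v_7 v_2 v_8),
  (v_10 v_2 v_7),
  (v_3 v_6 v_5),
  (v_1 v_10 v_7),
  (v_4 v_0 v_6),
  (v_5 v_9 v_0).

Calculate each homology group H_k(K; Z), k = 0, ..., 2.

H_0 = Z^2,  H_1 = 0,  H_2 = Z^2.

K has 12 vertices, 24 edges, 16 triangles.
rank ∂_0 = 0, rank ∂_1 = 10 ⇒ b_0 = 12 − 0 − 10 = 2; all invariant factors of ∂_1 are 1 so no torsion. So H_0 = Z^2.
rank ∂_1 = 10, rank ∂_2 = 14 ⇒ b_1 = 24 − 10 − 14 = 0; all invariant factors of ∂_2 are 1 so no torsion. So H_1 = 0.
rank ∂_2 = 14, rank ∂_3 = 0 ⇒ b_2 = 16 − 14 − 0 = 2. So H_2 = Z^2.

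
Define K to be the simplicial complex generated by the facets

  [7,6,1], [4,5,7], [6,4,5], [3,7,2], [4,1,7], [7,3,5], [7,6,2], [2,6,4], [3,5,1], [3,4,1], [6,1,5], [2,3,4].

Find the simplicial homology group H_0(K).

Order the vertices as 1 < 2 < 3 < 4 < 5 < 6 < 7. Listing each simplex with vertices in this order, K has dimension 2 with simplices:

  0-simplices (7): [1], [2], [3], [4], [5], [6], [7]
  1-simplices (18): [1,3], [1,4], [1,5], [1,6], [1,7], [2,3], [2,4], [2,6], [2,7], [3,4], [3,5], [3,7], [4,5], [4,6], [4,7], [5,6], [5,7], [6,7]
  2-simplices (12): [1,3,4], [1,3,5], [1,4,7], [1,5,6], [1,6,7], [2,3,4], [2,3,7], [2,4,6], [2,6,7], [3,5,7], [4,5,6], [4,5,7]

so the chain groups are C_0 ≅ Z^7, C_1 ≅ Z^18, C_2 ≅ Z^12.

Boundary ∂_1: C_1 → C_0 maps an edge to its endpoints' difference, ∂[p,q] = q − p. For instance
  ∂[4,5] = [5] − [4].
The resulting 7×18 matrix has rank 6, and its Smith normal form has invariant factors (1,1,1,1,1,1).

Boundary ∂_2: C_2 → C_1 maps a triangle to the signed sum of its edges. For instance
  ∂[1,3,5] = [3,5] − [1,5] + [1,3],
  ∂[4,5,6] = [5,6] − [4,6] + [4,5].
The resulting 18×12 matrix has rank 12, and its Smith normal form has invariant factors (1,1,1,1,1,1,1,1,1,1,1,2).

Computing H_k = (kernel of ∂_k) / (image of ∂_{k+1}):

  H_0: rank C_0 − rank ∂_1 = 7 − 6 = 1, and the invariant factors of ∂_1 are all 1, so H_0 ≅ Z.

(K is a triangulation of the real projective plane RP^2.)

H_0 = Z.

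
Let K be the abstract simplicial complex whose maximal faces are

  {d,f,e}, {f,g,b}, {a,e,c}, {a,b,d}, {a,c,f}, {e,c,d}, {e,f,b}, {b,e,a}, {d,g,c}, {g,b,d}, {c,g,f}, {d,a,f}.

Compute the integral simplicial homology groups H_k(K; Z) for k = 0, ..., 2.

H_0 ≅ Z,  H_1 ≅ Z/2Z,  H_2 = 0.

Take the total order a < b < c < d < e < f < g on the vertex set. Then K (dimension 2) consists of the simplices:

  0-simplices (7): a, b, c, d, e, f, g
  1-simplices (18): ab, ac, ad, ae, af, bd, be, bf, bg, cd, ce, cf, cg, de, df, dg, ef, fg
  2-simplices (12): abd, abe, ace, acf, adf, bdg, bef, bfg, cde, cdg, cfg, def

giving chain groups C_0 ≅ Z^7, C_1 ≅ Z^18, C_2 ≅ Z^12.

Boundary ∂_1: C_1 → C_0 is given by ∂[p,q] = [q] − [p]. For instance
  ∂ae = e − a.
This gives a 7×18 integer matrix of rank 6; reducing to Smith normal form yields diagonal entries (1,1,1,1,1,1).

∂_2: C_2 → C_1 sends each 2-simplex [p,q,r] to [q,r] − [p,r] + [p,q]. For instance
  ∂ace = ce − ae + ac,
  ∂acf = cf − af + ac.
The 18×12 boundary matrix has rank 12 and Smith normal form diag(1,1,1,1,1,1,1,1,1,1,1,2).

From H_k ≅ ker(∂_k) / im(∂_{k+1}) we obtain:

  H_0: rank C_0 − rank ∂_1 = 7 − 6 = 1, and the invariant factors of ∂_1 are all 1, so H_0 ≅ Z.
  H_1: rank ker ∂_1 − rank ∂_2 = (18 − 6) − 12 = 0, and ∂_2 has invariant factor 2 > 1, so H_1 ≅ Z/2Z.
  H_2: rank ker ∂_2 − rank ∂_3 = (12 − 12) − 0 = 0, and there is no ∂_3, so H_2 ≅ 0.

As a check, the Euler characteristic is 7 − 18 + 12 = 1, which agrees with 1 − 0 + 0 = 1.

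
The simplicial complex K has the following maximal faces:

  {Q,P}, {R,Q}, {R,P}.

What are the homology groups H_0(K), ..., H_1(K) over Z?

H_0 = Z,  H_1 = Z.

Fix the vertex order P < Q < R and write every simplex with vertices in increasing order. Then dim K = 1 and the simplices of K are:

  0-simplices (3): P, Q, R
  1-simplices (3): PQ, PR, QR

so the chain groups are C_0 ≅ Z^3, C_1 ≅ Z^3.

The boundary map ∂_1: C_1 → C_0 maps an edge to its endpoints' difference, ∂[p,q] = q − p. For instance
  ∂PQ = Q − P.
The 3×3 boundary matrix has rank 2 and Smith normal form diag(1,1).

Now H_k = ker ∂_k / im ∂_{k+1}, so:

  H_0: rank C_0 − rank ∂_1 = 3 − 2 = 1, and the invariant factors of ∂_1 are all 1, so H_0 = Z.
  H_1: rank ker ∂_1 − rank ∂_2 = (3 − 2) − 0 = 1, and there is no ∂_2, so H_1 = Z.

As a check, the Euler characteristic is 3 − 3 = 0, which agrees with 1 − 1 = 0.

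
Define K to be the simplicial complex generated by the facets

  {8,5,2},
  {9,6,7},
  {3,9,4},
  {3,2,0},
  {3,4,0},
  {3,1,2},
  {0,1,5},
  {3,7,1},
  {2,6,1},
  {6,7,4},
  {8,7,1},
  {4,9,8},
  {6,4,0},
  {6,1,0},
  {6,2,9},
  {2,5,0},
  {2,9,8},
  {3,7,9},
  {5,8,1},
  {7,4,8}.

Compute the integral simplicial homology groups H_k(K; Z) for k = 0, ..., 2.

H_0 ≅ Z,  H_1 ≅ Z × Z/2,  H_2 = 0.

Order the vertices as 0 < 1 < 2 < 3 < 4 < 5 < 6 < 7 < 8 < 9. Listing each simplex with vertices in this order, K has dimension 2 with simplices:

  0-simplices (10): [0], [1], [2], [3], [4], [5], [6], [7], [8], [9]
  1-simplices (30): (30 of them)
  2-simplices (20): (20 of them)

Hence C_0 ≅ Z^10, C_1 ≅ Z^30, C_2 ≅ Z^20.

∂_1: C_1 → C_0 sends each edge [p,q] (with p < q) to q − p. For instance
  ∂[7,9] = [9] − [7].
As a 10×30 matrix over Z this has rank 9, with invariant factors (1,1,1,1,1,1,1,1,1).

Boundary ∂_2: C_2 → C_1 sends each 2-simplex [p,q,r] to [q,r] − [p,r] + [p,q]. For instance
  ∂[1,7,8] = [7,8] − [1,8] + [1,7],
  ∂[1,3,7] = [3,7] − [1,7] + [1,3].
The resulting 30×20 matrix has rank 20, and its Smith normal form has invariant factors (1,1,1,1,1,1,1,1,1,1,1,1,1,1,1,1,1,1,1,2).

From H_k ≅ ker(∂_k) / im(∂_{k+1}) we obtain:

  H_0: rank C_0 − rank ∂_1 = 10 − 9 = 1, and the invariant factors of ∂_1 are all 1, so H_0 = Z.
  H_1: rank ker ∂_1 − rank ∂_2 = (30 − 9) − 20 = 1, and ∂_2 has invariant factor 2 > 1, so H_1 = Z × Z/2.
  H_2: rank ker ∂_2 − rank ∂_3 = (20 − 20) − 0 = 0, and there is no ∂_3, so H_2 = 0.

As a check, the Euler characteristic is 10 − 30 + 20 = 0, which agrees with 1 − 1 + 0 = 0.
(K is a triangulation of the Klein bottle.)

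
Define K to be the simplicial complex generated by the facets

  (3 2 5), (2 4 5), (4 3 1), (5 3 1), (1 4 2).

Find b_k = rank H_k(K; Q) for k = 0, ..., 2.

b_0 = 1, b_1 = 1, b_2 = 0.

Fix the vertex order 1 < 2 < 3 < 4 < 5 and write every simplex with vertices in increasing order. Then dim K = 2 and the simplices of K are:

  0-simplices (5): [1], [2], [3], [4], [5]
  1-simplices (10): [1,2], [1,3], [1,4], [1,5], [2,3], [2,4], [2,5], [3,4], [3,5], [4,5]
  2-simplices (5): [1,2,4], [1,3,4], [1,3,5], [2,3,5], [2,4,5]

giving chain groups C_0 ≅ Z^5, C_1 ≅ Z^10, C_2 ≅ Z^5.

The boundary map ∂_1: C_1 → C_0 sends each edge [p,q] (with p < q) to q − p.
As a 5×10 matrix over Z this has rank 4, with invariant factors (1,1,1,1).

The boundary map ∂_2: C_2 → C_1 sends each 2-simplex [p,q,r] to [q,r] − [p,r] + [p,q]. For instance
  ∂[1,2,4] = [2,4] − [1,4] + [1,2],
  ∂[1,3,5] = [3,5] − [1,5] + [1,3].
As a 10×5 matrix over Z this has rank 5, with invariant factors (1,1,1,1,1).

Now H_k = ker ∂_k / im ∂_{k+1}, so:

  H_0: rank C_0 − rank ∂_1 = 5 − 4 = 1, and the invariant factors of ∂_1 are all 1, so H_0 = Z.
  H_1: rank ker ∂_1 − rank ∂_2 = (10 − 4) − 5 = 1, and the invariant factors of ∂_2 are all 1, so H_1 = Z.
  H_2: rank ker ∂_2 − rank ∂_3 = (5 − 5) − 0 = 0, and there is no ∂_3, so H_2 = 0.

As a check, the Euler characteristic is 5 − 10 + 5 = 0, which agrees with 1 − 1 + 0 = 0.

Hence the Betti numbers are b_0 = 1, b_1 = 1, b_2 = 0.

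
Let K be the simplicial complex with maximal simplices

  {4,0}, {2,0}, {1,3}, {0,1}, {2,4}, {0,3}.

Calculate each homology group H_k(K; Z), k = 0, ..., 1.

H_0 = Z,  H_1 = Z^2.

Take the total order 0 < 1 < 2 < 3 < 4 on the vertex set. Then K (dimension 1) consists of the simplices:

  0-simplices (5): [0], [1], [2], [3], [4]
  1-simplices (6): [0,1], [0,2], [0,3], [0,4], [1,3], [2,4]

so the chain groups are C_0 ≅ Z^5, C_1 ≅ Z^6.

∂_1: C_1 → C_0 sends each edge [p,q] (with p < q) to q − p. For instance
  ∂[1,3] = [3] − [1].
This gives a 5×6 integer matrix of rank 4; reducing to Smith normal form yields diagonal entries (1,1,1,1).

Reading off H_k = ker ∂_k / im ∂_{k+1}:

  H_0: rank C_0 − rank ∂_1 = 5 − 4 = 1, and the invariant factors of ∂_1 are all 1, so H_0 = Z.
  H_1: rank ker ∂_1 − rank ∂_2 = (6 − 4) − 0 = 2, and there is no ∂_2, so H_1 = Z^2.

(K is a triangulation of a wedge of 2 circles.)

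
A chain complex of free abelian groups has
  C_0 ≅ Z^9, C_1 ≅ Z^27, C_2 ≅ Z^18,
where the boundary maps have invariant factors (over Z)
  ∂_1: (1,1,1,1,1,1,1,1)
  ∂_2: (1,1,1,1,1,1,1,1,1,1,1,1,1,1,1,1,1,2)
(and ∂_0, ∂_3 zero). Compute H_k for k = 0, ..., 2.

H_0 = Z,  H_1 = Z ⊕ Z_2,  H_2 = 0.

H_0: b_0 = 9 − 0 − 8 = 1; torsion from ∂_1 factors > 1: none. So H_0 = Z.
H_1: b_1 = 27 − 8 − 18 = 1; torsion from ∂_2 factors > 1: [2]. So H_1 = Z ⊕ Z_2.
H_2: b_2 = 18 − 18 − 0 = 0; torsion from ∂_3 factors > 1: none. So H_2 = 0.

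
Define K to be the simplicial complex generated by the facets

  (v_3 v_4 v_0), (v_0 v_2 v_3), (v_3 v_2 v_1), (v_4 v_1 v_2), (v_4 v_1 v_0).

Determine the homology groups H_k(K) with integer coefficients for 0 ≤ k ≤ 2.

H_0 = Z,  H_1 = Z,  H_2 = 0.

Order the vertices as v_0 < v_1 < v_2 < v_3 < v_4. Listing each simplex with vertices in this order, K has dimension 2 with simplices:

  0-simplices (5): [v_0], [v_1], [v_2], [v_3], [v_4]
  1-simplices (10): [v_0,v_1], [v_0,v_2], [v_0,v_3], [v_0,v_4], [v_1,v_2], [v_1,v_3], [v_1,v_4], [v_2,v_3], [v_2,v_4], [v_3,v_4]
  2-simplices (5): [v_0,v_1,v_4], [v_0,v_2,v_3], [v_0,v_3,v_4], [v_1,v_2,v_3], [v_1,v_2,v_4]

so the chain groups are C_0 ≅ Z^5, C_1 ≅ Z^10, C_2 ≅ Z^5.

∂_1: C_1 → C_0 is given by ∂[p,q] = [q] − [p].
As a 5×10 matrix over Z this has rank 4, with invariant factors (1,1,1,1).

Boundary ∂_2: C_2 → C_1 acts by ∂[p,q,r] = [q,r] − [p,r] + [p,q]. For instance
  ∂[v_0,v_3,v_4] = [v_3,v_4] − [v_0,v_4] + [v_0,v_3],
  ∂[v_1,v_2,v_3] = [v_2,v_3] − [v_1,v_3] + [v_1,v_2].
This gives a 10×5 integer matrix of rank 5; reducing to Smith normal form yields diagonal entries (1,1,1,1,1).

Reading off H_k = ker ∂_k / im ∂_{k+1}:

  H_0: rank C_0 − rank ∂_1 = 5 − 4 = 1, and the invariant factors of ∂_1 are all 1, so H_0 ≅ Z.
  H_1: rank ker ∂_1 − rank ∂_2 = (10 − 4) − 5 = 1, and the invariant factors of ∂_2 are all 1, so H_1 ≅ Z.
  H_2: rank ker ∂_2 − rank ∂_3 = (5 − 5) − 0 = 0, and there is no ∂_3, so H_2 ≅ 0.

As a check, the Euler characteristic is 5 − 10 + 5 = 0, which agrees with 1 − 1 + 0 = 0.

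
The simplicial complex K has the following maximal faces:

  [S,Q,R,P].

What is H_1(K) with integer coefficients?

H_1 ≅ 0.

Fix the vertex order P < Q < R < S and write every simplex with vertices in increasing order. Then dim K = 3 and the simplices of K are:

  0-simplices (4): P, Q, R, S
  1-simplices (6): PQ, PR, PS, QR, QS, RS
  2-simplices (4): PQR, PQS, PRS, QRS
  3-simplices (1): PQRS

so the chain groups are C_0 ≅ Z^4, C_1 ≅ Z^6, C_2 ≅ Z^4, C_3 ≅ Z^1.

The boundary map ∂_1: C_1 → C_0 sends each edge [p,q] (with p < q) to q − p.
The 4×6 boundary matrix has rank 3 and Smith normal form diag(1,1,1).

Boundary ∂_2: C_2 → C_1 maps a triangle to the signed sum of its edges. For instance
  ∂QRS = RS − QS + QR,
  ∂PQS = QS − PS + PQ.
As a 6×4 matrix over Z this has rank 3, with invariant factors (1,1,1).

Boundary ∂_3: C_3 → C_2 sends each 3-simplex σ to the alternating sum Σ_i (−1)^i (σ with its i-th vertex removed). For instance
  ∂PQRS = QRS − PRS + PQS − PQR.
The resulting 4×1 matrix has rank 1, and its Smith normal form has invariant factors (1).

From H_k ≅ ker(∂_k) / im(∂_{k+1}) we obtain:

  H_1: rank ker ∂_1 − rank ∂_2 = (6 − 3) − 3 = 0, and the invariant factors of ∂_2 are all 1, so H_1 ≅ 0.

(K is a triangulation of the 3-simplex.)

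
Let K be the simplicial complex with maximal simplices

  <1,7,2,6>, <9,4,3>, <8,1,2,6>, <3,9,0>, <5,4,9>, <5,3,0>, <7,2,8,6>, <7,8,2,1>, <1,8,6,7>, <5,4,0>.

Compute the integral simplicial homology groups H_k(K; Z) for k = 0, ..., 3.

H_0 ≅ Z^2,  H_1 ≅ Z,  H_2 = 0,  H_3 ≅ Z.

Order the vertices as 0 < 1 < 2 < 3 < 4 < 5 < 6 < 7 < 8 < 9. Listing each simplex with vertices in this order, K has dimension 3 with simplices:

  0-simplices (10): [0], [1], [2], [3], [4], [5], [6], [7], [8], [9]
  1-simplices (20): [0,3], [0,4], [0,5], [0,9], [1,2], [1,6], [1,7], [1,8], [2,6], [2,7], [2,8], [3,4], [3,5], [3,9], [4,5], [4,9], [5,9], [6,7], [6,8], [7,8]
  2-simplices (15): [0,3,5], [0,3,9], [0,4,5], [1,2,6], [1,2,7], [1,2,8], [1,6,7], [1,6,8], [1,7,8], [2,6,7], [2,6,8], [2,7,8], [3,4,9], [4,5,9], [6,7,8]
  3-simplices (5): [1,2,6,7], [1,2,6,8], [1,2,7,8], [1,6,7,8], [2,6,7,8]

Hence C_0 ≅ Z^10, C_1 ≅ Z^20, C_2 ≅ Z^15, C_3 ≅ Z^5.

Boundary ∂_1: C_1 → C_0 sends each edge [p,q] (with p < q) to q − p. For instance
  ∂[2,8] = [8] − [2].
The resulting 10×20 matrix has rank 8, and its Smith normal form has invariant factors (1,1,1,1,1,1,1,1).

Boundary ∂_2: C_2 → C_1 acts by ∂[p,q,r] = [q,r] − [p,r] + [p,q]. For instance
  ∂[4,5,9] = [5,9] − [4,9] + [4,5],
  ∂[0,3,5] = [3,5] − [0,5] + [0,3].
This gives a 20×15 integer matrix of rank 11; reducing to Smith normal form yields diagonal entries (1,1,1,1,1,1,1,1,1,1,1).

∂_3: C_3 → C_2 sends each 3-simplex σ to the alternating sum Σ_i (−1)^i (σ with its i-th vertex removed). For instance
  ∂[1,2,7,8] = [2,7,8] − [1,7,8] + [1,2,8] − [1,2,7],
  ∂[2,6,7,8] = [6,7,8] − [2,7,8] + [2,6,8] − [2,6,7].
The 15×5 boundary matrix has rank 4 and Smith normal form diag(1,1,1,1).

Now H_k = ker ∂_k / im ∂_{k+1}, so:

  H_0: rank C_0 − rank ∂_1 = 10 − 8 = 2, and the invariant factors of ∂_1 are all 1, so H_0 ≅ Z^2.
  H_1: rank ker ∂_1 − rank ∂_2 = (20 − 8) − 11 = 1, and the invariant factors of ∂_2 are all 1, so H_1 ≅ Z.
  H_2: rank ker ∂_2 − rank ∂_3 = (15 − 11) − 4 = 0, and the invariant factors of ∂_3 are all 1, so H_2 ≅ 0.
  H_3: rank ker ∂_3 − rank ∂_4 = (5 − 4) − 0 = 1, and there is no ∂_4, so H_3 ≅ Z.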